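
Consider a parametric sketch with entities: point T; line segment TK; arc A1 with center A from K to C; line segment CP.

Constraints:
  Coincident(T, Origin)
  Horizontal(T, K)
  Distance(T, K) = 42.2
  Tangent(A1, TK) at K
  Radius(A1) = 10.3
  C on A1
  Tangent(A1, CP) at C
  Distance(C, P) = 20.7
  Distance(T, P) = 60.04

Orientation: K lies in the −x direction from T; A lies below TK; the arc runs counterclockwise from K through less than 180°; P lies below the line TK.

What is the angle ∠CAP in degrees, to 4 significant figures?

63.55°

T is at the origin; T and K share the same y with |TK| = 42.2 and K on the −x side, so K = (-42.20, 0.000). Tangency of A1 to TK means the radius AK is perpendicular to TK, so A = K + (0, -10.3) = (-42.20, -10.30). Since AC ⟂ CP (tangency), |AP| = √(10.3² + 20.7²) = 23.12 regardless of where C sits on A1. So P lies on both circle(T, 60.04) and circle(A, 23.12); the below-TK intersection is P = (-51.00, -31.68). C is the foot of the tangent from P: C = (-52.47, -11.03).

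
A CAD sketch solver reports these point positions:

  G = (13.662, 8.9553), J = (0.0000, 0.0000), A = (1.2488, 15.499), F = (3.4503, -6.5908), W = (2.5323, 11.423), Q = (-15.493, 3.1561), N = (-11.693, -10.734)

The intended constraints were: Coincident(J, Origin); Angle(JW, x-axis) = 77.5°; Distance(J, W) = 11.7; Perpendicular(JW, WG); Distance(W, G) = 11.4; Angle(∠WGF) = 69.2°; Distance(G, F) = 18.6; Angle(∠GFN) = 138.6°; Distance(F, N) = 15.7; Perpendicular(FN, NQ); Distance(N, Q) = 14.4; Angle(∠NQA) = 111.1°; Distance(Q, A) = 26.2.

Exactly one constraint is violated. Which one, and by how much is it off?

Distance(Q, A) = 26.2 — off by 5.40.

J = (0.00, 0.00) ✓; JW at 77.50° ✓; |JW| = 11.70 ✓; ∠(JW, WG) = 90.00° ✓; |WG| = 11.40 ✓; ∠WGF = 69.20° ✓; |GF| = 18.60 ✓; ∠GFN = 138.6° ✓; |FN| = 15.70 ✓; ∠(FN, NQ) = 90.00° ✓; |NQ| = 14.40 ✓; ∠NQA = 111.1° ✓; |QA| = 20.80 ✗.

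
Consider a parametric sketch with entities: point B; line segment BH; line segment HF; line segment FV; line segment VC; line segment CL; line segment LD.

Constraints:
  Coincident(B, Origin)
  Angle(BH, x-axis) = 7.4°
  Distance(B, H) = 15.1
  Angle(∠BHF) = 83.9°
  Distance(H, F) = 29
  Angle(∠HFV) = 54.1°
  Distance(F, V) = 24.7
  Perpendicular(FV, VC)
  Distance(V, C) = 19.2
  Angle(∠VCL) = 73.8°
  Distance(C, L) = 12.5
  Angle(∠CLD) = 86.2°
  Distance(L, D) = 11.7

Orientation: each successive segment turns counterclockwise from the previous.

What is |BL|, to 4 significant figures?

15.70

The perpendicularity gives VC at right angles to FV, so VC runs at -40.60°; with |VC| = 19.2, C = (6.708, -1.105). ∠VCL = 73.8° gives CL at 65.60° from the x-axis; with |CL| = 12.5, L = (11.87, 10.28). Then |BL| = |L − B| = 15.70.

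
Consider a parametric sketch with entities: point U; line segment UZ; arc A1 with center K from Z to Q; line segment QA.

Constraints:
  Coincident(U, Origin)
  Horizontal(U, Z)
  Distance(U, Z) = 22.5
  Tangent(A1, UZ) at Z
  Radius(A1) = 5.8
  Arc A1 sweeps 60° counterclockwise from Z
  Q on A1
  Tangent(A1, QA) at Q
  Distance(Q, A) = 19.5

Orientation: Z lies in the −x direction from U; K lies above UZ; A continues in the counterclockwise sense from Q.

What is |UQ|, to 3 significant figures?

17.7

U is at the origin; UZ is horizontal with |UZ| = 22.5 and Z on the −x side, so Z = (-22.5, 0.00). Tangency of A1 to UZ means the radius KZ is perpendicular to UZ, so K = Z + (0, 5.8) = (-22.5, 5.80). On A1, Z sits at bearing -90° from K; a 60° counterclockwise sweep puts Q at bearing -30°, so Q = K + 5.8·(cos -30°, sin -30°) = (-17.5, 2.90). Then |UQ| = |Q − U| = 17.7.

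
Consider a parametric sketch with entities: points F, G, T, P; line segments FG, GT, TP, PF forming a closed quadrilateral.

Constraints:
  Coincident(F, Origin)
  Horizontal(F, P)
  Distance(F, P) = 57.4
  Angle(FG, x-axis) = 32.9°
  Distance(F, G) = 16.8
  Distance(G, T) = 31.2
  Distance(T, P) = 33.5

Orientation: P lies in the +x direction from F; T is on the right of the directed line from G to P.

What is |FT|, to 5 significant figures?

34.423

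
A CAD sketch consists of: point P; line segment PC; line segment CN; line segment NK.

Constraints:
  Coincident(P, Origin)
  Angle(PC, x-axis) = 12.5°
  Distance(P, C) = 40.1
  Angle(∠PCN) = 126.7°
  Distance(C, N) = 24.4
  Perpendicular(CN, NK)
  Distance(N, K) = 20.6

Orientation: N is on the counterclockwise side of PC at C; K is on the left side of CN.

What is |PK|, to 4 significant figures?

49.73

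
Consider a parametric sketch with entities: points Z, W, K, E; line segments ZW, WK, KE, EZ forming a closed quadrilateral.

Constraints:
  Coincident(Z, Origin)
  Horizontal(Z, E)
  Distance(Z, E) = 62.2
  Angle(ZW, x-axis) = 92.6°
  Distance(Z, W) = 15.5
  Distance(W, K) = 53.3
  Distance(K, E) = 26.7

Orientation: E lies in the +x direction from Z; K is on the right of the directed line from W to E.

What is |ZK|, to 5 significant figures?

44.909

Checks: |WK| = 53.30 ✓; |KE| = 26.70 ✓.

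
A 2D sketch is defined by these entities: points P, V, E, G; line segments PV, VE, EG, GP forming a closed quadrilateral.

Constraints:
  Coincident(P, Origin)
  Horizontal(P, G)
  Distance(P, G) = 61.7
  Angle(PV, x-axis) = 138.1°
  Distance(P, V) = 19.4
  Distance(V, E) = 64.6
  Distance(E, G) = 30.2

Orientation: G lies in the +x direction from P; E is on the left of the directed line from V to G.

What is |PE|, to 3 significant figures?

55.7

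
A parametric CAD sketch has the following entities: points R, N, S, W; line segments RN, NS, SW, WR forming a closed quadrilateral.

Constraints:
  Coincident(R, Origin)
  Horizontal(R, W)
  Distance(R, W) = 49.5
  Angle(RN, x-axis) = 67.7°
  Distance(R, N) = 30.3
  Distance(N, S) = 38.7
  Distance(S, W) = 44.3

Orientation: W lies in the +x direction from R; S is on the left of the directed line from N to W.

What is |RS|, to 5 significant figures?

64.274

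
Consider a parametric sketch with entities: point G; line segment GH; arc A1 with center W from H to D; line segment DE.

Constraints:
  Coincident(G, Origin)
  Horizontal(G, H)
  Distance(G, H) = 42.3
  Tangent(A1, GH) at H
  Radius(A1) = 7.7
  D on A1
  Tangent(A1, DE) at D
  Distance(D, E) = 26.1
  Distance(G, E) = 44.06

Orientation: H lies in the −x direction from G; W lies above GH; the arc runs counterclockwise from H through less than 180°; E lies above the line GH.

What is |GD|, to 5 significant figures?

35.295

Checks: |GH| = 42.30 ✓; |WD| = 7.700 ✓; ∠(WD, DE) = 90.00° ✓; |DE| = 26.10 ✓; |GE| = 44.06 ✓.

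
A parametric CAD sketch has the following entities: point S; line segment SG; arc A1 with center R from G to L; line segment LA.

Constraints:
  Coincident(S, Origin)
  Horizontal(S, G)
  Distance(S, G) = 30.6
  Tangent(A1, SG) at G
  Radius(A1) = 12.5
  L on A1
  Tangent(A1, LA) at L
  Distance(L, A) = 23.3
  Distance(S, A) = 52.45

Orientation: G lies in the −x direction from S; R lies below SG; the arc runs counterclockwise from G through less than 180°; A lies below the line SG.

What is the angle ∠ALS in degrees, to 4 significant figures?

93.68°

Checks: ∠(RG, GS) = 90.00° ✓; |RG| = 12.50 ✓; |RL| = 12.50 ✓; ∠(RL, LA) = 90.00° ✓; |LA| = 23.30 ✓; |SA| = 52.45 ✓.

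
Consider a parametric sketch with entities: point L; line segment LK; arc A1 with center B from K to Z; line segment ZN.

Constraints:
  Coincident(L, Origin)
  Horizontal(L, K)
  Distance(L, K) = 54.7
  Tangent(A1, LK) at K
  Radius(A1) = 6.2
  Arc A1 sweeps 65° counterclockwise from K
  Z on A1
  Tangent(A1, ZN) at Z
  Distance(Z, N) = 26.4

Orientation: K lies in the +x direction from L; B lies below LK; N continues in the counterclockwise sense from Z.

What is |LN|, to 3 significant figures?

46.8

On A1, K sits at bearing 90° from B; a 65° counterclockwise sweep puts Z at bearing 155°, so Z = B + 6.2·(cos 155°, sin 155°) = (49.1, -3.58). A1 meets ZN tangentially, so BZ is at right angles to ZN, so ZN runs along (−sin 155°, cos 155°); with |ZN| = 26.4, N = (37.9, -27.5). Then |LN| = |N − L| = 46.8.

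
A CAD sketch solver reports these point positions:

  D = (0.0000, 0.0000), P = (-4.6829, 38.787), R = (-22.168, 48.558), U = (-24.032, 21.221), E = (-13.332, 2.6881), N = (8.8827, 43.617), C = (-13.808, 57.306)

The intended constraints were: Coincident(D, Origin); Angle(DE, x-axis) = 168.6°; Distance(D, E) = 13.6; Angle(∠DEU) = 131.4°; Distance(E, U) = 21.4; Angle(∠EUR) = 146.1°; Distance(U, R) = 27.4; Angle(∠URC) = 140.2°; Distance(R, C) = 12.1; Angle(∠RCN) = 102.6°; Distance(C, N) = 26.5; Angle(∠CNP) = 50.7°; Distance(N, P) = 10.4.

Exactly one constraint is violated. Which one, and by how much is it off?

Distance(N, P) = 10.4 — off by 4.00.

D = (0.00, 0.00) ✓; DE at 168.6° ✓; |DE| = 13.60 ✓; ∠DEU = 131.4° ✓; |EU| = 21.40 ✓; ∠EUR = 146.1° ✓; |UR| = 27.40 ✓; ∠URC = 140.2° ✓; |RC| = 12.10 ✓; ∠RCN = 102.6° ✓; |CN| = 26.50 ✓; ∠CNP = 50.70° ✓; |NP| = 14.40 ✗.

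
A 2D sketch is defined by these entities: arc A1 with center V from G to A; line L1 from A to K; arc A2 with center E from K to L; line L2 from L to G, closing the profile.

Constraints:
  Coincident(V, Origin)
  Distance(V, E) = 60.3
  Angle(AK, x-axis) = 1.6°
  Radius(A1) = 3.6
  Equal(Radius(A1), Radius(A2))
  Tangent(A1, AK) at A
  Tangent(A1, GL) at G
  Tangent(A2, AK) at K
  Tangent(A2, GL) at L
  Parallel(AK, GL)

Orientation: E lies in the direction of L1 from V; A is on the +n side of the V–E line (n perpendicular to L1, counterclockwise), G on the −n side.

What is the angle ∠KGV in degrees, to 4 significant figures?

83.19°

The slot axis is L1's direction at 1.6°, so u = (cos 1.6°, sin 1.6°) = (0.9996, 0.02792) and n = (−sin 1.6°, cos 1.6°) = (-0.02792, 0.9996). V is at the origin and E lies 60.3 along u from V, so E = 60.3·u = (60.28, 1.684). Tangency of A1 to both parallel lines with radius 3.6 puts A and G at V ± 3.6·n: A = (-0.1005, 3.599), G = (0.1005, -3.599). Equal radii place K and L the same way about E: K = E + 3.6·n = (60.18, 5.282), L = E − 3.6·n = (60.38, -1.915). Then cos ∠KGV = GK·GV / (|GK||GV|), giving 83.19°.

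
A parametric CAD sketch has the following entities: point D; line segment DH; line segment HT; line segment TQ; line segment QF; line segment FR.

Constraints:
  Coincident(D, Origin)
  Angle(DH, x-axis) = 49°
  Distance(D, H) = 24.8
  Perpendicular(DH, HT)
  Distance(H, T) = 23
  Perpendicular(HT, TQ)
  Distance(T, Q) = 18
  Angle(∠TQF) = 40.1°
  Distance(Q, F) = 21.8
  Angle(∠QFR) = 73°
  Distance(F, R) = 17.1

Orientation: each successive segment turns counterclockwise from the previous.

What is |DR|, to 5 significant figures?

38.994

D is at the origin; DH runs at 49.0° with length 24.8, so H = (16.270, 18.717). DH ⟂ HT, so HT runs at 139.00°; with |HT| = 23.0, T = (-1.0881, 33.806). HT ⟂ TQ, so TQ runs at -131.00°; with |TQ| = 18.0, Q = (-12.897, 20.221). ∠TQF = 40.1° gives QF at 8.9000° from the x-axis; with |QF| = 21.8, F = (8.6404, 23.594). ∠QFR = 73.0° gives FR at 115.90° from the x-axis; with |FR| = 17.1, R = (1.1711, 38.977). Then |DR| = |R − D| = 38.994.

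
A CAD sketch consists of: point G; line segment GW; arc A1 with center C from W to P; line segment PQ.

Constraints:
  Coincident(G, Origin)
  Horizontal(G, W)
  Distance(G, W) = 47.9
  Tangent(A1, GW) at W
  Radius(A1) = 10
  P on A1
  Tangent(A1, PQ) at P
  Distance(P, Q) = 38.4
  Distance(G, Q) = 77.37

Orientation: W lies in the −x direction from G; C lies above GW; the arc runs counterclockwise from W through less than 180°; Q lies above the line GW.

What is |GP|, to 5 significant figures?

42.582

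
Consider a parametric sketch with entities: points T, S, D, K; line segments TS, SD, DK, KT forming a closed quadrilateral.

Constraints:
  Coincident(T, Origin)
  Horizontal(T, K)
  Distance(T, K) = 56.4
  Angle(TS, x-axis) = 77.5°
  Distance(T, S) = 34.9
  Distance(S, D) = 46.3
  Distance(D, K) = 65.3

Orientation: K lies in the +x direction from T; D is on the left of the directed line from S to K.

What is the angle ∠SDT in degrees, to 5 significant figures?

15.974°

T is at the origin; TK is horizontal with |TK| = 56.4 and K in +x, so K = (56.4, 0). TS runs at 77.5° with |TS| = 34.9, so S = (7.5537, 34.073). D is determined by |SD| = 46.3 and |DK| = 65.3 together: it lies at the intersection of circle(S, 46.3) and circle(K, 65.3). With |SK| = 59.556, the foot of the radical line on SK is 11.976 from S and the perpendicular offset is √(46.3² − 11.976²) = 44.724. Taking the left-of-SK solution: D = (42.964, 63.903).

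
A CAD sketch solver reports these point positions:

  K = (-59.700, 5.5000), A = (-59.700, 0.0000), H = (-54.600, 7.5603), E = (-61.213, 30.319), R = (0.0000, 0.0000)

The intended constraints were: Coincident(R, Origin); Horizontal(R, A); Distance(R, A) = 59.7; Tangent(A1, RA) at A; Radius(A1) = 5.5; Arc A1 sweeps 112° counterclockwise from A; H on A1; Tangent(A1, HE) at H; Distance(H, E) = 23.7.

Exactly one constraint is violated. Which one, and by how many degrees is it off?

Tangent(A1, HE) at H — off by 5.80°.

R = (0.00, 0.00) ✓; R.y = 0.00, A.y = 0.00 ✓; |RA| = 59.70 ✓; ∠(KA, AR) = 90.00° ✓; |KA| = 5.500 ✓; bearing(K→H) − bearing(K→A) = 112.0° ✓; |KH| = 5.500 ✓; ∠(KH, HE) = 95.80° ✗; |HE| = 23.70 ✓.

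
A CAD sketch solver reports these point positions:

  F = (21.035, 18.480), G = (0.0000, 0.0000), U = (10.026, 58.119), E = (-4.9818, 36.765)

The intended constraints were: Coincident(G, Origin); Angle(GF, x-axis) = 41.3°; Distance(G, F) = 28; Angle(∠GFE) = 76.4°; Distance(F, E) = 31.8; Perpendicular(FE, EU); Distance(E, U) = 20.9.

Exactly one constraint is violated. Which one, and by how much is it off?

Distance(E, U) = 20.9 — off by 5.20.

G = (0.00, 0.00) ✓; GF at 41.30° ✓; |GF| = 28.00 ✓; ∠GFE = 76.40° ✓; |FE| = 31.80 ✓; ∠(FE, EU) = 90.00° ✓; |EU| = 26.10 ✗.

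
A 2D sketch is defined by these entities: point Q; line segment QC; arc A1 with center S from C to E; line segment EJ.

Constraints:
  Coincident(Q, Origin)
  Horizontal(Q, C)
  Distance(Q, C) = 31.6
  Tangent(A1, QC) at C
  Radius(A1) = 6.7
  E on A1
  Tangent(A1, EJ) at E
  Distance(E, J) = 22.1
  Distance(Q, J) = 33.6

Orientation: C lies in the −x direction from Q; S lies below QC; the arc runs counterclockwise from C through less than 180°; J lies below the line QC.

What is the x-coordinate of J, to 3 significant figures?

-20.3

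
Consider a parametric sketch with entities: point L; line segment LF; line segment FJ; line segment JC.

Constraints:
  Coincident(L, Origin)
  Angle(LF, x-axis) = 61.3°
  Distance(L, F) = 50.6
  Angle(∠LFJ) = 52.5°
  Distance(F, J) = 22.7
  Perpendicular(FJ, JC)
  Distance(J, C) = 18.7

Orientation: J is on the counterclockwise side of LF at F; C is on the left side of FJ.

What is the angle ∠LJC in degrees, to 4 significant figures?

11.41°

L is at the origin; LF runs at 61.3° with length 50.6, so F = 50.6·(cos 61.3°, sin 61.3°) = (24.30, 44.38). ∠LFJ = 52.5°, so FJ runs at 61.3° + (180° − 52.5°) = 188.8° from the x-axis; with |FJ| = 22.7, J = F + 22.7·(cos 188.8°, sin 188.8°) = (1.867, 40.91). FJ ⟂ JC; with |JC| = 18.7 on the left of FJ, C = J + 18.7·(0.1530, -0.9882) = (4.727, 22.43). Then cos ∠LJC = JL·JC / (|JL||JC|), giving 11.41°.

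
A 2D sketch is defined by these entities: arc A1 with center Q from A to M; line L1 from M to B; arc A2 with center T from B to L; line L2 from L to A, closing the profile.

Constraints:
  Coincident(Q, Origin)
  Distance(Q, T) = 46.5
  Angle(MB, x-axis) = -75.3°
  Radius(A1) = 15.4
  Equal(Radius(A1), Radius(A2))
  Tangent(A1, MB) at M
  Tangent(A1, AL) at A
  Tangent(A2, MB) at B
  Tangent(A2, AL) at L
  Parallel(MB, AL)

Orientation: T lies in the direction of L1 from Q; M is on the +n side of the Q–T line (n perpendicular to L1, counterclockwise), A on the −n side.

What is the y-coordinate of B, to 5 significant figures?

-41.070

Tangency of A1 to both parallel lines with radius 15.4 puts M and A at Q ± 15.4·n: M = (14.896, 3.9079), A = (-14.896, -3.9079). Equal radii place B and L the same way about T: B = T + 15.4·n = (26.696, -41.070), L = T − 15.4·n = (-3.0962, -48.886). So B.y = -41.070.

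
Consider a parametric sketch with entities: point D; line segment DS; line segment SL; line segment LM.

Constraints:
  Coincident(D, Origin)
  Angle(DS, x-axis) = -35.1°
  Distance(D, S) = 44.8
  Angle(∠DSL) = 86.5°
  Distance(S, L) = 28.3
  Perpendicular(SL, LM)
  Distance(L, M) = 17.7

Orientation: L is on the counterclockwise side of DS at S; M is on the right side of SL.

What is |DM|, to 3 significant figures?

67.4

∠DSL = 86.5°, so SL runs at -35.1° + (180° − 86.5°) = 58.4° from the x-axis; with |SL| = 28.3, L = S + 28.3·(cos 58.4°, sin 58.4°) = (51.5, -1.66). The perpendicularity gives LM at right angles to SL; with |LM| = 17.7 on the right of SL, M = L + 17.7·(0.852, -0.524) = (66.6, -10.9). Then |DM| = |M − D| = 67.4.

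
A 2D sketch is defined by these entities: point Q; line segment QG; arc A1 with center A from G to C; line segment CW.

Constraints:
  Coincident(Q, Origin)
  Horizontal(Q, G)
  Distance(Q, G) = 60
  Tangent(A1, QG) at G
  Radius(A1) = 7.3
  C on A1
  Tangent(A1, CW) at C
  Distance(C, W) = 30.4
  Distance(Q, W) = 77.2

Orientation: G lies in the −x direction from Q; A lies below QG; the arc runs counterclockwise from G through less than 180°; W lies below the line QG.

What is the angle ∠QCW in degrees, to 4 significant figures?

96.32°

Q is at the origin; QG is horizontal with |QG| = 60.0 and G on the −x side, so G = (-60.00, 0.000). The tangent condition forces AG to be normal to QG, so A = G + (0, -7.3) = (-60.00, -7.300). Since AC ⟂ CW (tangency), |AW| = √(7.3² + 30.4²) = 31.26 regardless of where C sits on A1. So W lies on both circle(Q, 77.2) and circle(A, 31.26); the below-QG intersection is W = (-67.38, -37.68). C is the foot of the tangent from W: C = (-67.30, -7.281).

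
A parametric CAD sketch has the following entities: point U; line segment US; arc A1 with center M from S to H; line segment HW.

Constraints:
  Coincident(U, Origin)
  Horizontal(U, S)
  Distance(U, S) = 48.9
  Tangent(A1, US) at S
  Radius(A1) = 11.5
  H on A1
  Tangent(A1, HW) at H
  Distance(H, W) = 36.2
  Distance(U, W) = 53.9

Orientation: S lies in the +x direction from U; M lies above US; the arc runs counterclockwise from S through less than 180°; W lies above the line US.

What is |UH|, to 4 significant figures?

60.13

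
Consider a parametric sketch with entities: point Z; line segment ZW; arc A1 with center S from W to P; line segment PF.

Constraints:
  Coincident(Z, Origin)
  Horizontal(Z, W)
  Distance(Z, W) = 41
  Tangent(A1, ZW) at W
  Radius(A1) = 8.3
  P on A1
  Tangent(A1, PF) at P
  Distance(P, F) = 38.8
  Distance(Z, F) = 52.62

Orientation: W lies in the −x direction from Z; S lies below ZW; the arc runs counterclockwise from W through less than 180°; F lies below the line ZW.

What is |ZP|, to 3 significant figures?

49.6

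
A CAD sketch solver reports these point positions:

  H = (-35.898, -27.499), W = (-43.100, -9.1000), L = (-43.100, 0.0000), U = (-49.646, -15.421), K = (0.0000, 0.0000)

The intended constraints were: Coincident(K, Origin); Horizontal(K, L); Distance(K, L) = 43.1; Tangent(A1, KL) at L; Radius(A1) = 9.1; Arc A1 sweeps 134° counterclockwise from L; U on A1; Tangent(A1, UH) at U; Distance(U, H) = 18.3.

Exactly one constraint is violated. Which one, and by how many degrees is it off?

Tangent(A1, UH) at U — off by 4.70°.

K = (0.00, 0.00) ✓; K.y = 0.00, L.y = 0.00 ✓; |KL| = 43.10 ✓; ∠(WL, LK) = 90.00° ✓; |WL| = 9.100 ✓; bearing(W→U) − bearing(W→L) = 134.0° ✓; |WU| = 9.100 ✓; ∠(WU, UH) = 85.30° ✗; |UH| = 18.30 ✓.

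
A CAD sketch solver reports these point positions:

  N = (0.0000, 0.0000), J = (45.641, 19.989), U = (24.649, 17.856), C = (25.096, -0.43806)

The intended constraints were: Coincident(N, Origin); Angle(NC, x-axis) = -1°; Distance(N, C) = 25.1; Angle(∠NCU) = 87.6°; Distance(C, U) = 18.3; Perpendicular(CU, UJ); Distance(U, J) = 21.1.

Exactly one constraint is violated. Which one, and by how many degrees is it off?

Perpendicular(CU, UJ) — off by 4.40°.

N = (0.00, 0.00) ✓; NC at -1.000° ✓; |NC| = 25.10 ✓; ∠NCU = 87.60° ✓; |CU| = 18.30 ✓; ∠(CU, UJ) = 85.60° ✗; |UJ| = 21.10 ✓.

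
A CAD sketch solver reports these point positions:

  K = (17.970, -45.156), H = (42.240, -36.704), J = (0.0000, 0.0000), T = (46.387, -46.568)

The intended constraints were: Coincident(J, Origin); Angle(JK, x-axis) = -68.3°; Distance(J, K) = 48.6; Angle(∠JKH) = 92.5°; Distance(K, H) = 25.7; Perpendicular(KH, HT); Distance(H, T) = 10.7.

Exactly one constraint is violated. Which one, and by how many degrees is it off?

Perpendicular(KH, HT) — off by 3.60°.

J = (0.00, 0.00) ✓; JK at -68.30° ✓; |JK| = 48.60 ✓; ∠JKH = 92.50° ✓; |KH| = 25.70 ✓; ∠(KH, HT) = 86.40° ✗; |HT| = 10.70 ✓.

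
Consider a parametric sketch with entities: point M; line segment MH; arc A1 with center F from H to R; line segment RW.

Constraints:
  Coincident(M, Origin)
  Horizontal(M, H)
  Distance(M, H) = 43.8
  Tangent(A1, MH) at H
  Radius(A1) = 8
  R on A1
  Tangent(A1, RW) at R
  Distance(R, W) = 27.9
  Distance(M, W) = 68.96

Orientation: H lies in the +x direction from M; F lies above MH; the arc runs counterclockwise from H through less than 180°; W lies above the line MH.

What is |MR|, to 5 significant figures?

51.463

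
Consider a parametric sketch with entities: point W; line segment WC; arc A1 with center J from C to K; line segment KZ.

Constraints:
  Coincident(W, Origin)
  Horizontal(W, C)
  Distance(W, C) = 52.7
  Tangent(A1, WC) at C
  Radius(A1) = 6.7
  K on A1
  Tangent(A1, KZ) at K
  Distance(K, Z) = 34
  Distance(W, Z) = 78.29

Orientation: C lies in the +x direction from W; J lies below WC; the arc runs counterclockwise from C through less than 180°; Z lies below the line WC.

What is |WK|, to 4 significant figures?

48.71

Checks: |JK| = 6.700 ✓; ∠(JK, KZ) = 90.00° ✓; |KZ| = 34.00 ✓; |WZ| = 78.29 ✓.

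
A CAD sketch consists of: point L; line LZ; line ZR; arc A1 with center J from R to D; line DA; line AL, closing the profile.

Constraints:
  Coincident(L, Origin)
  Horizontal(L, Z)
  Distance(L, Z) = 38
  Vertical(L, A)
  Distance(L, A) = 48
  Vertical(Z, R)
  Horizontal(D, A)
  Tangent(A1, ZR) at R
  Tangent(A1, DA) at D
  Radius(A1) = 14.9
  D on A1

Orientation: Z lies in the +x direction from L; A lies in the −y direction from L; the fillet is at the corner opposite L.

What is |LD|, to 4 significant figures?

53.27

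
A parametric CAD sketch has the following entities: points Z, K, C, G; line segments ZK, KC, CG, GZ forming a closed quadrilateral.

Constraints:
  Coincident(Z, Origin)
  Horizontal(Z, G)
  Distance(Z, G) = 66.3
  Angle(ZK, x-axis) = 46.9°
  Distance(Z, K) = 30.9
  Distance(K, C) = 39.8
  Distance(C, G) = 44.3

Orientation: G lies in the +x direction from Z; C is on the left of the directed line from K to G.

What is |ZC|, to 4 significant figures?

70.01

Z is at the origin; Z and G share the same y with |ZG| = 66.3 and G in +x, so G = (66.3, 0). ZK runs at 46.9° with |ZK| = 30.9, so K = (21.11, 22.56). C is determined by |KC| = 39.8 and |CG| = 44.3 together: it lies at the intersection of circle(K, 39.8) and circle(G, 44.3). With |KG| = 50.51, the foot of the radical line on KG is 21.51 from K and the perpendicular offset is √(39.8² − 21.51²) = 33.49. Taking the left-of-KG solution: C = (55.31, 42.92).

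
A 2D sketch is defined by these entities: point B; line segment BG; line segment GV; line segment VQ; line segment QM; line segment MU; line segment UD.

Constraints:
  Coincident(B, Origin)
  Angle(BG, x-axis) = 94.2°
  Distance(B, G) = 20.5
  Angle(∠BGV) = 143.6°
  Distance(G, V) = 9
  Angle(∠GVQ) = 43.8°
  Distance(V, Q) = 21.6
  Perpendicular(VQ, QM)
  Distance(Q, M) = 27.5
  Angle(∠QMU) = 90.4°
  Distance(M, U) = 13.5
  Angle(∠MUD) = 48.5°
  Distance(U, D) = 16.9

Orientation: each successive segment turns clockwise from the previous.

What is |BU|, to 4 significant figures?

26.48

B is at the origin; BG runs at 94.2° with length 20.5, so G = (-1.501, 20.44). ∠BGV = 143.6° gives GV at 57.80° from the x-axis; with |GV| = 9.0, V = (3.295, 28.06). ∠GVQ = 43.8° gives VQ at -78.40° from the x-axis; with |VQ| = 21.6, Q = (7.638, 6.902). The perpendicularity gives QM at right angles to VQ, so QM runs at -168.4°; with |QM| = 27.5, M = (-19.30, 1.372). ∠QMU = 90.4° gives MU at 102.0° from the x-axis; with |MU| = 13.5, U = (-22.11, 14.58). Then |BU| = |U − B| = 26.48.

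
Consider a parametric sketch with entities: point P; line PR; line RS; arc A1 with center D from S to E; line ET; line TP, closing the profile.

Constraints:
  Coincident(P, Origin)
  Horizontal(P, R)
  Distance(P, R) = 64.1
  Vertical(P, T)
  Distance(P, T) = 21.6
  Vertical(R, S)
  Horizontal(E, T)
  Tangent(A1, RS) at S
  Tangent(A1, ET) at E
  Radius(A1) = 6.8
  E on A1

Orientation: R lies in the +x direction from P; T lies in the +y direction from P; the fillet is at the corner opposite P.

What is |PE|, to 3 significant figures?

61.2

P is at the origin; P and R share the same y with |PR| = 64.1 and R on the +x side, so R = (64.1, 0.00). P and T share the same x with |PT| = 21.6 and T on the +y side, so T = (0.00, 21.6). The virtual corner opposite P is at (64.1, 21.6). The tangent condition forces DS to be normal to RS and tangency of A1 to ET means the radius DE is perpendicular to ET, with radius 6.8, so the center D sits 6.8 in from both sides at D = (57.3, 14.8). That places the tangent points at S = (64.1, 14.8) on RS and E = (57.3, 21.6) on ET. Then |PE| = |E − P| = 61.2.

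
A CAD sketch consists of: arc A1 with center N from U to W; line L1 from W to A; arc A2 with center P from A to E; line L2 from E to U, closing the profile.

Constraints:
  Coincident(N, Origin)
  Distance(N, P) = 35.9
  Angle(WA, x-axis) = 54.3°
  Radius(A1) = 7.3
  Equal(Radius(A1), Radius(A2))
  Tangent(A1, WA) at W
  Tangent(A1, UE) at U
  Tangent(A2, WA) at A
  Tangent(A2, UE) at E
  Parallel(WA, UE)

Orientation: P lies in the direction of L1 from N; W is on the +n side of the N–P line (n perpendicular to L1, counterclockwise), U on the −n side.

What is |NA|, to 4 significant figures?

36.63

The slot axis is L1's direction at 54.3°, so u = (cos 54.3°, sin 54.3°) = (0.5835, 0.8121) and n = (−sin 54.3°, cos 54.3°) = (-0.8121, 0.5835). N is at the origin and P lies 35.9 along u from N, so P = 35.9·u = (20.95, 29.15). Tangency of A1 to both parallel lines with radius 7.3 puts W and U at N ± 7.3·n: W = (-5.928, 4.260), U = (5.928, -4.260). Equal radii place A and E the same way about P: A = P + 7.3·n = (15.02, 33.41), E = P − 7.3·n = (26.88, 24.89). Then |NA| = |A − N| = 36.63.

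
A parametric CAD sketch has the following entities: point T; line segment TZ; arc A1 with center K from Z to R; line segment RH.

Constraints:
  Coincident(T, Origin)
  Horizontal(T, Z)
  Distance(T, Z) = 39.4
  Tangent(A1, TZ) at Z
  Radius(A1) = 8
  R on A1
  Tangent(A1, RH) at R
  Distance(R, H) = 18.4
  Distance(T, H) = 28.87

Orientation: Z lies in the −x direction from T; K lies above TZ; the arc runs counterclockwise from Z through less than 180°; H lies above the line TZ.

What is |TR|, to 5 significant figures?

33.042

Checks: T.y = 0.00, Z.y = 0.00 ✓; |KZ| = 8.000 ✓; |KR| = 8.000 ✓; ∠(KR, RH) = 90.00° ✓; |RH| = 18.40 ✓; |TH| = 28.87 ✓.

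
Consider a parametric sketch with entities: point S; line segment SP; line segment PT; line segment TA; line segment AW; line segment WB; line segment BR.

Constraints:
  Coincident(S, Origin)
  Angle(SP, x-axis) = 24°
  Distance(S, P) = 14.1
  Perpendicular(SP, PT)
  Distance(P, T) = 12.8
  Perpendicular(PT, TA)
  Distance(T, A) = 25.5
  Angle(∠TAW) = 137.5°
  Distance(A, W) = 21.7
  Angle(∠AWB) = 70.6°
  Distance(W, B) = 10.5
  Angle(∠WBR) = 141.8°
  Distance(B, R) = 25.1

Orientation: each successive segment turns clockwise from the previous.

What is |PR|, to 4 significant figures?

7.900

∠AWB = 70.6° gives WB at 52.10° from the x-axis; with |WB| = 10.5, B = (-19.34, -1.159). ∠WBR = 141.8° gives BR at 13.90° from the x-axis; with |BR| = 25.1, R = (5.028, 4.870). Then |PR| = |R − P| = 7.900.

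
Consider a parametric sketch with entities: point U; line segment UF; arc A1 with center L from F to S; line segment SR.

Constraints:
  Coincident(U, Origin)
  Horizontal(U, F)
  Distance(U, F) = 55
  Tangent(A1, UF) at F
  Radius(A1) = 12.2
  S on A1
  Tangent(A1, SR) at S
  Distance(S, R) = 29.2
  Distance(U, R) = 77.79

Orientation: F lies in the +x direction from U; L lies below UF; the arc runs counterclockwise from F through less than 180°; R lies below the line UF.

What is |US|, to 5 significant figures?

50.228

U is at the origin; U and F share the same y with |UF| = 55.0 and F on the +x side, so F = (55.000, 0.0000). Tangency of A1 to UF means the radius LF is perpendicular to UF, so L = F + (0, -12.2) = (55.000, -12.200). Since LS ⟂ SR (tangency), |LR| = √(12.2² + 29.2²) = 31.646 regardless of where S sits on A1. So R lies on both circle(U, 77.79) and circle(L, 31.646); the below-UF intersection is R = (65.426, -42.079). S is the foot of the tangent from R: S = (45.921, -20.349).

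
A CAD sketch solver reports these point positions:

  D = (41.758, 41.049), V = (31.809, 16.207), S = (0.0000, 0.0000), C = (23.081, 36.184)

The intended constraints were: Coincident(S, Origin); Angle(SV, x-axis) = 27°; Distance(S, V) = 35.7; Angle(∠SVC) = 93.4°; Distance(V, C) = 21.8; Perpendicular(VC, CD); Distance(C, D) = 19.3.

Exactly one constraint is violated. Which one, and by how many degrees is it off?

Perpendicular(VC, CD) — off by 9.00°.

S = (0.00, 0.00) ✓; SV at 27.00° ✓; |SV| = 35.70 ✓; ∠SVC = 93.40° ✓; |VC| = 21.80 ✓; ∠(VC, CD) = 99.00° ✗; |CD| = 19.30 ✓.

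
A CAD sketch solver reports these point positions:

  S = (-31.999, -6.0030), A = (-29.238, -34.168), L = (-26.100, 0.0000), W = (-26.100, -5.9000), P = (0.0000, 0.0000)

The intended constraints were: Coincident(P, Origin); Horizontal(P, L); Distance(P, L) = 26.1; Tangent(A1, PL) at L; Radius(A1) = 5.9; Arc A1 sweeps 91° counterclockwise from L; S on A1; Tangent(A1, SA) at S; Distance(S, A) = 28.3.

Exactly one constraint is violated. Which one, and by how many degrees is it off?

Tangent(A1, SA) at S — off by 4.60°.

P = (0.00, 0.00) ✓; P.y = 0.00, L.y = 0.00 ✓; |PL| = 26.10 ✓; ∠(WL, LP) = 90.00° ✓; |WL| = 5.900 ✓; bearing(W→S) − bearing(W→L) = 91.00° ✓; |WS| = 5.900 ✓; ∠(WS, SA) = 85.40° ✗; |SA| = 28.30 ✓.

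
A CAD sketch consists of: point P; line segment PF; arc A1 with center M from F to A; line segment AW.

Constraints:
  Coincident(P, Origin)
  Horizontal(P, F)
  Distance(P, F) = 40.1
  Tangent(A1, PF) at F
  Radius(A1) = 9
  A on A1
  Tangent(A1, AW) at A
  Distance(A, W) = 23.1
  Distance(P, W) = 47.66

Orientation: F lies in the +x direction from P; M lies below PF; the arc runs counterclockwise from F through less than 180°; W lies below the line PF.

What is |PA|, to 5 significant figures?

32.811

Checks: ∠(MF, FP) = 90.00° ✓; |MF| = 9.000 ✓; |MA| = 9.000 ✓; ∠(MA, AW) = 90.00° ✓; |AW| = 23.10 ✓; |PW| = 47.66 ✓.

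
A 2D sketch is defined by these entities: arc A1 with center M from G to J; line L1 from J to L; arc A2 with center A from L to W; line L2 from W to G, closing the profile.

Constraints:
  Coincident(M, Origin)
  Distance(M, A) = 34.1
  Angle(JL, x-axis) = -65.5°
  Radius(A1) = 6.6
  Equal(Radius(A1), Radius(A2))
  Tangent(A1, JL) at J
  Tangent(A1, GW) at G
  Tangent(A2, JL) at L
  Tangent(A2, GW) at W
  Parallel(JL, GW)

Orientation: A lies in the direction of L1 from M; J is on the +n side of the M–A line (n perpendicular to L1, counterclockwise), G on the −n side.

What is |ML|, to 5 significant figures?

34.733

Tangency of A1 to both parallel lines with radius 6.6 puts J and G at M ± 6.6·n: J = (6.0057, 2.7370), G = (-6.0057, -2.7370). Equal radii place L and W the same way about A: L = A + 6.6·n = (20.147, -28.293), W = A − 6.6·n = (8.1353, -33.767). Then |ML| = |L − M| = 34.733.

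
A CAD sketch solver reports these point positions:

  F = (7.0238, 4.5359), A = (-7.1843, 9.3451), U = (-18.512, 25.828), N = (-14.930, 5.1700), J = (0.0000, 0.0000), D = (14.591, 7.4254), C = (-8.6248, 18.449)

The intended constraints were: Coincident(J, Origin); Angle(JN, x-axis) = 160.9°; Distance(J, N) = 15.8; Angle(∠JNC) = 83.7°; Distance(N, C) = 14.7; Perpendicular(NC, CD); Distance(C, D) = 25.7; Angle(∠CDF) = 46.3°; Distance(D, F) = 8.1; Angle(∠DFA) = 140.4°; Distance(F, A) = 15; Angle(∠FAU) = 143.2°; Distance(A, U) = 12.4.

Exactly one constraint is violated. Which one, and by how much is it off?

Distance(A, U) = 12.4 — off by 7.60.

J = (0.00, 0.00) ✓; JN at 160.9° ✓; |JN| = 15.80 ✓; ∠JNC = 83.70° ✓; |NC| = 14.70 ✓; ∠(NC, CD) = 90.00° ✓; |CD| = 25.70 ✓; ∠CDF = 46.30° ✓; |DF| = 8.100 ✓; ∠DFA = 140.4° ✓; |FA| = 15.00 ✓; ∠FAU = 143.2° ✓; |AU| = 20.00 ✗.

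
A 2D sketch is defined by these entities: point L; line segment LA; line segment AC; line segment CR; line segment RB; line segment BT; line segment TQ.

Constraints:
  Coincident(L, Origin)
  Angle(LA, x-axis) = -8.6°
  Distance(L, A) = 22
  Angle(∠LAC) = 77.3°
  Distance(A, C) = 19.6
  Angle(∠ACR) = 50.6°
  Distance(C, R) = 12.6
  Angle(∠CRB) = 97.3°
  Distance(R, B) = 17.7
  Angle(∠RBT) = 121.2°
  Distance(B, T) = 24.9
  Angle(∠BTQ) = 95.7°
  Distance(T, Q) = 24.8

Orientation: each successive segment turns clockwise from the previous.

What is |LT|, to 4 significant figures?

46.69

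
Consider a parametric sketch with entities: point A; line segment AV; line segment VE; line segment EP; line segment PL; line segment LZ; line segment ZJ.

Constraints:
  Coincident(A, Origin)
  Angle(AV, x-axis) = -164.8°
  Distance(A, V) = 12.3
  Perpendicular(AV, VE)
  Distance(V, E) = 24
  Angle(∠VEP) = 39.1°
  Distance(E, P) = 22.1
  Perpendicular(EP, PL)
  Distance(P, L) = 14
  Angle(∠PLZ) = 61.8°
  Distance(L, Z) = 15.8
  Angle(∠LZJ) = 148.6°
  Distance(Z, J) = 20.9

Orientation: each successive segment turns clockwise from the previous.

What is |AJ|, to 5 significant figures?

33.471

∠PLZ = 61.8° gives LZ at 116.10° from the x-axis; with |LZ| = 15.8, Z = (-15.336, 9.8589). ∠LZJ = 148.6° gives ZJ at 84.700° from the x-axis; with |ZJ| = 20.9, J = (-13.405, 30.670). Then |AJ| = |J − A| = 33.471.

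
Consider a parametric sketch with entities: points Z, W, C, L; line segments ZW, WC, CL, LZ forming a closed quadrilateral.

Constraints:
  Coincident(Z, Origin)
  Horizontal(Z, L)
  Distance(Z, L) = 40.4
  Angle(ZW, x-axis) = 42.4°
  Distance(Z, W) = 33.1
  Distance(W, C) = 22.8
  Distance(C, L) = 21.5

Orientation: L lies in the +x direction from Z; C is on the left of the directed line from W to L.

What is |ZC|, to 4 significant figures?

51.39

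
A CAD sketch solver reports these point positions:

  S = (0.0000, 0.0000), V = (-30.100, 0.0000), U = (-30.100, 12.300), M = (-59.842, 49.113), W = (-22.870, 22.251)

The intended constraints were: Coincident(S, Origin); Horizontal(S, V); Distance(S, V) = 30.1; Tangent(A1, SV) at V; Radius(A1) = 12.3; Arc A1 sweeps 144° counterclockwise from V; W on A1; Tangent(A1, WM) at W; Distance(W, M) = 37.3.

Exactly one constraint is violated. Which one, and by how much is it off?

Distance(W, M) = 37.3 — off by 8.40.

S = (0.00, 0.00) ✓; S.y = 0.00, V.y = 0.00 ✓; |SV| = 30.10 ✓; ∠(UV, VS) = 90.00° ✓; |UV| = 12.30 ✓; bearing(U→W) − bearing(U→V) = 144.0° ✓; |UW| = 12.30 ✓; ∠(UW, WM) = 90.00° ✓; |WM| = 45.70 ✗.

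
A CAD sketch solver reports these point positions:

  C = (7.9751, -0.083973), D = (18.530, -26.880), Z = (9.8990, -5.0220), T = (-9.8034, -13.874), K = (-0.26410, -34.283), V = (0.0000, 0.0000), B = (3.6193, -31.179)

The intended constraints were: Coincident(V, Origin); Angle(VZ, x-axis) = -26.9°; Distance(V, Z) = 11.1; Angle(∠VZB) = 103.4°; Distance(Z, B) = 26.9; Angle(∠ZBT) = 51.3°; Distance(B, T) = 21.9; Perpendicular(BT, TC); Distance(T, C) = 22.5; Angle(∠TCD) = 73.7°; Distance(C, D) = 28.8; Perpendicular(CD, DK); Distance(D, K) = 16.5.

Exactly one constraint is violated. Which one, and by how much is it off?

Distance(D, K) = 16.5 — off by 3.70.

V = (0.00, 0.00) ✓; VZ at -26.90° ✓; |VZ| = 11.10 ✓; ∠VZB = 103.4° ✓; |ZB| = 26.90 ✓; ∠ZBT = 51.30° ✓; |BT| = 21.90 ✓; ∠(BT, TC) = 90.00° ✓; |TC| = 22.50 ✓; ∠TCD = 73.70° ✓; |CD| = 28.80 ✓; ∠(CD, DK) = 90.00° ✓; |DK| = 20.20 ✗.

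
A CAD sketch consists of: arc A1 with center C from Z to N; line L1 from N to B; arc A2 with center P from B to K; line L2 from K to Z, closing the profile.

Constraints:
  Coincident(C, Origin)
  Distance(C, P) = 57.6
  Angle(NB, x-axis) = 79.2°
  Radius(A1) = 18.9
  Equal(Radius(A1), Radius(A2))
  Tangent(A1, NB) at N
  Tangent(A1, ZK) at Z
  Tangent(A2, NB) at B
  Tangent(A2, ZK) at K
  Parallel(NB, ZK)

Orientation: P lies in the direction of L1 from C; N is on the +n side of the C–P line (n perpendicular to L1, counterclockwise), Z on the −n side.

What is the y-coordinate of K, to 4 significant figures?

53.04

The slot axis is L1's direction at 79.2°, so u = (cos 79.2°, sin 79.2°) = (0.1874, 0.9823) and n = (−sin 79.2°, cos 79.2°) = (-0.9823, 0.1874). C is at the origin and P lies 57.6 along u from C, so P = 57.6·u = (10.79, 56.58). Tangency of A1 to both parallel lines with radius 18.9 puts N and Z at C ± 18.9·n: N = (-18.57, 3.542), Z = (18.57, -3.542). Equal radii place B and K the same way about P: B = P + 18.9·n = (-7.772, 60.12), K = P − 18.9·n = (29.36, 53.04). So K.y = 53.04.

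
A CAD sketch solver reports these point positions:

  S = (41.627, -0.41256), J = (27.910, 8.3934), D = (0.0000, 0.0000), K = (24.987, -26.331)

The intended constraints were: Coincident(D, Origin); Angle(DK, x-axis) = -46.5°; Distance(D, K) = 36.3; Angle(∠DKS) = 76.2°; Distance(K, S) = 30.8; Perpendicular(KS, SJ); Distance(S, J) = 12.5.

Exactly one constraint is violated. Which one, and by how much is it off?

Distance(S, J) = 12.5 — off by 3.80.

D = (0.00, 0.00) ✓; DK at -46.50° ✓; |DK| = 36.30 ✓; ∠DKS = 76.20° ✓; |KS| = 30.80 ✓; ∠(KS, SJ) = 90.00° ✓; |SJ| = 16.30 ✗.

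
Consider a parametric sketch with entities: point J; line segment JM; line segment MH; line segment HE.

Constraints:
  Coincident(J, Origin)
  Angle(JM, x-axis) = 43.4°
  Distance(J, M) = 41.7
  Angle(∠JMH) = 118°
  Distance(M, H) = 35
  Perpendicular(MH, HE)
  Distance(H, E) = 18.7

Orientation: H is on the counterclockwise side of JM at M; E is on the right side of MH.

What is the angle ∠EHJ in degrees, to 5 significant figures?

124.00°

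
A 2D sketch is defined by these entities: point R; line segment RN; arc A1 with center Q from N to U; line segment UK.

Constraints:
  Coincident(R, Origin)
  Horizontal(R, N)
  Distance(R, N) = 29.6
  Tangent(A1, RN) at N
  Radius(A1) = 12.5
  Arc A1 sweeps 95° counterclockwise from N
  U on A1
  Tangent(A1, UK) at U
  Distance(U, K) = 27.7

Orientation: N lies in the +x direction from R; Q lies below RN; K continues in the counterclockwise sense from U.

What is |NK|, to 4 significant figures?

42.39

On A1, N sits at bearing 90° from Q; a 95° counterclockwise sweep puts U at bearing 185°, so U = Q + 12.5·(cos 185°, sin 185°) = (17.15, -13.59). Tangency of A1 to UK means the radius QU is perpendicular to UK, so UK runs along (−sin 185°, cos 185°); with |UK| = 27.7, K = (19.56, -41.18). Then |NK| = |K − N| = 42.39.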